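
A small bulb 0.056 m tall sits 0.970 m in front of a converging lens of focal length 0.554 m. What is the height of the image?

1/d_i = 1/f − 1/d_o = 1/(0.5540) − 1/(0.970) = 0.7741, so d_i = 1.292 m.
m = −d_i/d_o = -1.332.
|h_i| = |m|·h_o = 1.332 × 0.056 = 0.0746 m. The image is real, inverted and enlarged, on the far side of the lens.

0.0746 m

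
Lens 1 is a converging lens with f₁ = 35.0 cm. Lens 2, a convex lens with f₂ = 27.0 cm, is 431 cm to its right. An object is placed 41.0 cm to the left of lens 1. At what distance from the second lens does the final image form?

Lens 1: 1/d_i1 = 1/f₁ − 1/d_o1 = 1/(35.0) − 1/(41.0) = 0.004181, so d_i1 = 239.2 cm.
The intermediate image is 239.2 cm to the right of lens 1, which is 431 − (239.2) = 191.8 cm to the left of lens 2, so d_o2 = +191.8 cm.
Lens 2: 1/d_i2 = 1/f₂ − 1/d_o2 = 1/(27.0) − 1/(191.8) = 0.03182, so d_i2 = 31.4 cm.
The final image is real, 31.4 cm to the right of lens 2 (overall magnification ≈ 0.96).

31.4 cm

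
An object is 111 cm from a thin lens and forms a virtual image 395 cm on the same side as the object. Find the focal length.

Virtual image ⇒ d_i = −395 cm.
1/f = 1/d_o + 1/d_i = 1/(111) + 1/(-395) = 0.006477, so f = 154 cm.
Since f is positive, the thin lens is converging.

f = 154 cm (converging)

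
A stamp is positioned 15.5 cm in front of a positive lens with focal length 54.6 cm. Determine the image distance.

Thin-lens equation: 1/d_i = 1/f − 1/d_o = 1/(54.60) − 1/(15.5) = 0.01832 − 0.06452 = -0.04620, so d_i = -21.6 cm.
The image is virtual, upright and enlarged, on the same side as the object.

21.6 cm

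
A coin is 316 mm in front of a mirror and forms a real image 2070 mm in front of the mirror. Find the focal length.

f = 274 mm (concave)

Real image ⇒ d_i = +2070 mm.
1/f = 1/d_o + 1/d_i = 1/(316) + 1/(2070) = 0.003648, so f = 274 mm.
Since f is positive, the mirror is concave.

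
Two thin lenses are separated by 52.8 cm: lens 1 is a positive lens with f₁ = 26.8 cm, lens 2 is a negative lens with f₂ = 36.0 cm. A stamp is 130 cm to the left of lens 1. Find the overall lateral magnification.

m = -0.170

Lens 1: 1/d_i1 = 1/(26.8) − 1/(130) = 0.02962, so d_i1 = 33.76 cm; m₁ = −d_i1/d_o1 = -0.2597.
d_o2 = 52.8 − (33.76) = 19.04 cm.
f₂ = −36.0 cm (diverging).
Lens 2: 1/d_i2 = 1/(-36.0) − 1/(19.04) = -0.08030, so d_i2 = -12.45 cm; m₂ = −d_i2/d_o2 = +0.6541.
m = m₁·m₂ = (-0.2597)(+0.6541) = -0.170.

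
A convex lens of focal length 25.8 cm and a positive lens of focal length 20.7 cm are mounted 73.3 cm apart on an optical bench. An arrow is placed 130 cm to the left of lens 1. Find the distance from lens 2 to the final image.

Lens 1: 1/d_i1 = 1/f₁ − 1/d_o1 = 1/(25.8) − 1/(130) = 0.03107, so d_i1 = 32.19 cm.
The intermediate image is 32.19 cm to the right of lens 1, which is 73.3 − (32.19) = 41.11 cm to the left of lens 2, so d_o2 = +41.11 cm.
Lens 2: 1/d_i2 = 1/f₂ − 1/d_o2 = 1/(20.7) − 1/(41.11) = 0.02398, so d_i2 = 41.7 cm.
The final image is real, 41.7 cm to the right of lens 2 (overall magnification ≈ 0.25).

41.7 cm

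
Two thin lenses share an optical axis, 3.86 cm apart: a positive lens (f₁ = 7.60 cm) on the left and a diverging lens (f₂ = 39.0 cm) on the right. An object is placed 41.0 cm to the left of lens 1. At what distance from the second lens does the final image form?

6.36 cm

Lens 1: 1/d_i1 = 1/f₁ − 1/d_o1 = 1/(7.60) − 1/(41.0) = 0.1072, so d_i1 = 9.329 cm.
The intermediate image is 9.329 cm to the right of lens 1, which lies 5.469 cm to the right of lens 2 — a virtual object — so d_o2 = −5.469 cm.
Lens 2 is diverging, so f₂ = −39.0 cm.
Lens 2: 1/d_i2 = 1/f₂ − 1/d_o2 = 1/(-39.0) − 1/(-5.469) = 0.1572, so d_i2 = 6.36 cm.
The final image is real, 6.36 cm to the right of lens 2 (overall magnification ≈ -0.26).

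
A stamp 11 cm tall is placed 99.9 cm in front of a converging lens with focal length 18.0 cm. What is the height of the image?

1/d_i = 1/f − 1/d_o = 1/(18.00) − 1/(99.9) = 0.04555, so d_i = 21.96 cm.
m = −d_i/d_o = -0.2198.
|h_i| = |m|·h_o = 0.2198 × 11 = 2.42 cm. The image is real, inverted and reduced, on the far side of the lens.

2.42 cm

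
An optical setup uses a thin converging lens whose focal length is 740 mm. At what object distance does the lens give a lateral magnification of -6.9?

m = −d_i/d_o ⇒ d_i = −m·d_o.
1/f = 1/d_o + 1/d_i = 1/d_o − 1/(m·d_o) = (1 − 1/m)/d_o, so d_o = f(1 − 1/m) = (740.0)(1 − 1/(-6.9)) = 847 mm.

847 mm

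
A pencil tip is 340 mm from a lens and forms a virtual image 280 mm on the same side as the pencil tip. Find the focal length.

Virtual image ⇒ d_i = −280 mm.
1/f = 1/d_o + 1/d_i = 1/(340) + 1/(-280) = -0.0006303, so f = -1590 mm.
Since f is negative, the lens is diverging.

f = -1590 mm (diverging)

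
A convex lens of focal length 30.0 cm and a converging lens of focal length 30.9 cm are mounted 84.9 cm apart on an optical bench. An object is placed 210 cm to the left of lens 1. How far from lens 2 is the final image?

Lens 1: 1/d_i1 = 1/f₁ − 1/d_o1 = 1/(30.0) − 1/(210) = 0.02857, so d_i1 = 35.00 cm.
The intermediate image is 35.00 cm to the right of lens 1, which is 84.9 − (35.00) = 49.90 cm to the left of lens 2, so d_o2 = +49.90 cm.
Lens 2: 1/d_i2 = 1/f₂ − 1/d_o2 = 1/(30.9) − 1/(49.90) = 0.01232, so d_i2 = 81.2 cm.
The final image is real, 81.2 cm to the right of lens 2 (overall magnification ≈ 0.27).

81.2 cm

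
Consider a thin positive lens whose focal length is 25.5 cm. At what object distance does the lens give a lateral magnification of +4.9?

20.3 cm

m = −d_i/d_o ⇒ d_i = −m·d_o.
1/f = 1/d_o + 1/d_i = 1/d_o − 1/(m·d_o) = (1 − 1/m)/d_o, so d_o = f(1 − 1/m) = (25.50)(1 − 1/(+4.9)) = 20.3 cm.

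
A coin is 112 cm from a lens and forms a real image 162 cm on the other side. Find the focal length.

Real image ⇒ d_i = +162 cm.
1/f = 1/d_o + 1/d_i = 1/(112) + 1/(162) = 0.01510, so f = 66.2 cm.
Since f is positive, the lens is converging.

f = 66.2 cm (converging)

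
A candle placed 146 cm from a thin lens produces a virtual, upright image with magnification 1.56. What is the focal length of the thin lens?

f = 407 cm (converging)

m = −d_i/d_o ⇒ d_i = −m·d_o = −(+1.56)·(146) = -227.8 cm.
1/f = 1/d_o + 1/d_i = 1/(146) + 1/(-227.8) = 0.002459, so f = 407 cm.
Since f is positive, the thin lens is converging.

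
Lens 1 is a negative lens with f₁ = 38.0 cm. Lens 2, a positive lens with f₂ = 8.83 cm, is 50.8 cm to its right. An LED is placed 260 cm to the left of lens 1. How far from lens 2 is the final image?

9.87 cm

Lens 1 is diverging, so f₁ = −38.0 cm.
Lens 1: 1/d_i1 = 1/f₁ − 1/d_o1 = 1/(-38.0) − 1/(260) = -0.03016, so d_i1 = -33.15 cm.
The intermediate image is 33.15 cm to the left of lens 1 (virtual), which is 50.8 − (-33.15) = 83.95 cm to the left of lens 2, so d_o2 = +83.95 cm.
Lens 2: 1/d_i2 = 1/f₂ − 1/d_o2 = 1/(8.83) − 1/(83.95) = 0.1013, so d_i2 = 9.87 cm.
The final image is real, 9.87 cm to the right of lens 2 (overall magnification ≈ -0.015).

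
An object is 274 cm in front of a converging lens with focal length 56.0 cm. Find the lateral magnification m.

m = -0.257

1/d_i = 1/f − 1/d_o = 1/(56.00) − 1/(274) = 0.01421, so d_i = 70.39 cm.
m = −d_i/d_o = −(70.39)/(274) = -0.257.
The image is real, inverted and reduced, on the far side of the lens.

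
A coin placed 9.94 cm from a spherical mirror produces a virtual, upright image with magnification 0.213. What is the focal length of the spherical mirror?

f = -2.69 cm (convex)

m = −d_i/d_o ⇒ d_i = −m·d_o = −(+0.213)·(9.94) = -2.117 cm.
1/f = 1/d_o + 1/d_i = 1/(9.94) + 1/(-2.117) = -0.3718, so f = -2.69 cm.
Since f is negative, the spherical mirror is convex.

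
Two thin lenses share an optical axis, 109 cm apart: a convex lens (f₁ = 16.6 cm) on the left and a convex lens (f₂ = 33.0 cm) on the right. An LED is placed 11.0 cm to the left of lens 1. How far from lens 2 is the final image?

Lens 1: 1/d_i1 = 1/f₁ − 1/d_o1 = 1/(16.6) − 1/(11.0) = -0.03067, so d_i1 = -32.61 cm.
The intermediate image is 32.61 cm to the left of lens 1 (virtual), which is 109 − (-32.61) = 141.6 cm to the left of lens 2, so d_o2 = +141.6 cm.
Lens 2: 1/d_i2 = 1/f₂ − 1/d_o2 = 1/(33.0) − 1/(141.6) = 0.02324, so d_i2 = 43.0 cm.
The final image is real, 43.0 cm to the right of lens 2 (overall magnification ≈ -0.90).

43.0 cm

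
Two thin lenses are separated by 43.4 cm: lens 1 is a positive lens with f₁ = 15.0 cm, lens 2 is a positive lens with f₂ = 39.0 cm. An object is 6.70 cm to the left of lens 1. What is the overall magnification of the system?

Lens 1: 1/d_i1 = 1/(15.0) − 1/(6.70) = -0.08259, so d_i1 = -12.11 cm; m₁ = −d_i1/d_o1 = +1.807.
d_o2 = 43.4 − (-12.11) = 55.51 cm.
Lens 2: 1/d_i2 = 1/(39.0) − 1/(55.51) = 0.007626, so d_i2 = 131.1 cm; m₂ = −d_i2/d_o2 = -2.362.
m = m₁·m₂ = (+1.807)(-2.362) = -4.27.

m = -4.27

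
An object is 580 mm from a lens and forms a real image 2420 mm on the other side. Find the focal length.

Real image ⇒ d_i = +2420 mm.
1/f = 1/d_o + 1/d_i = 1/(580) + 1/(2420) = 0.002137, so f = 468 mm.
Since f is positive, the lens is converging.

f = 468 mm (converging)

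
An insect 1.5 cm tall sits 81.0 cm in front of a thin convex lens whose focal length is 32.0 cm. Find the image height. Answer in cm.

1/d_i = 1/f − 1/d_o = 1/(32.00) − 1/(81.0) = 0.01890, so d_i = 52.90 cm.
m = −d_i/d_o = -0.6531.
|h_i| = |m|·h_o = 0.6531 × 1.5 = 0.980 cm. The image is real, inverted and reduced, on the far side of the lens.

0.980 cm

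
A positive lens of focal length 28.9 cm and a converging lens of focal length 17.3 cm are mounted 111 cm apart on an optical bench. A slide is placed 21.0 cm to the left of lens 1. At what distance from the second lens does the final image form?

Lens 1: 1/d_i1 = 1/f₁ − 1/d_o1 = 1/(28.9) − 1/(21.0) = -0.01302, so d_i1 = -76.82 cm.
The intermediate image is 76.82 cm to the left of lens 1 (virtual), which is 111 − (-76.82) = 187.8 cm to the left of lens 2, so d_o2 = +187.8 cm.
Lens 2: 1/d_i2 = 1/f₂ − 1/d_o2 = 1/(17.3) − 1/(187.8) = 0.05248, so d_i2 = 19.1 cm.
The final image is real, 19.1 cm to the right of lens 2 (overall magnification ≈ -0.37).

19.1 cm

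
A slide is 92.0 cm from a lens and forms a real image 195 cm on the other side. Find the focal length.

f = 62.5 cm (converging)

Real image ⇒ d_i = +195 cm.
1/f = 1/d_o + 1/d_i = 1/(92.0) + 1/(195) = 0.01600, so f = 62.5 cm.
Since f is positive, the lens is converging.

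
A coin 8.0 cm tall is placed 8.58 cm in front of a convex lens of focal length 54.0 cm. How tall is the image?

9.51 cm

1/d_i = 1/f − 1/d_o = 1/(54.00) − 1/(8.58) = -0.09803, so d_i = -10.20 cm.
m = −d_i/d_o = +1.189.
|h_i| = |m|·h_o = 1.189 × 8.0 = 9.51 cm. The image is virtual, upright and enlarged, on the same side as the object.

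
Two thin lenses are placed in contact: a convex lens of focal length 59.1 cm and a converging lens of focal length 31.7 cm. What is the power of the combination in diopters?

P₁ = 1/f₁ = 1/(0.591 m) = +1.692 D; P₂ = 1/f₂ = 1/(0.317 m) = +3.155 D.
For thin lenses in contact, P = P₁ + P₂ = (+1.692) + (+3.155) = +4.85 D.

P = +4.85 D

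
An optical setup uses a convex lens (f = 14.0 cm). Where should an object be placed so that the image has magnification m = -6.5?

16.2 cm

m = −d_i/d_o ⇒ d_i = −m·d_o.
1/f = 1/d_o + 1/d_i = 1/d_o − 1/(m·d_o) = (1 − 1/m)/d_o, so d_o = f(1 − 1/m) = (14.00)(1 − 1/(-6.5)) = 16.2 cm.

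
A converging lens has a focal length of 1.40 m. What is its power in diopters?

P = 1/f = 1/(1.40 m) = +0.714 D.

P = +0.714 D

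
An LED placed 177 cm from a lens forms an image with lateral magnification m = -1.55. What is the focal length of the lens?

f = 108 cm (converging)

m = −d_i/d_o ⇒ d_i = −m·d_o = −(-1.55)·(177) = 274.4 cm.
1/f = 1/d_o + 1/d_i = 1/(177) + 1/(274.4) = 0.009294, so f = 108 cm.
Since f is positive, the lens is converging.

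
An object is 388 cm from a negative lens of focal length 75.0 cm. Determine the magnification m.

m = +0.162

For a negative lens, f = -75.0 cm.
1/d_i = 1/f − 1/d_o = 1/(-75.00) − 1/(388) = -0.01591, so d_i = -62.85 cm.
m = −d_i/d_o = −(-62.85)/(388) = +0.162.
The image is virtual, upright and reduced, on the same side as the object.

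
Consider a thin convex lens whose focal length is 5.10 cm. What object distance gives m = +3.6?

m = −d_i/d_o ⇒ d_i = −m·d_o.
1/f = 1/d_o + 1/d_i = 1/d_o − 1/(m·d_o) = (1 − 1/m)/d_o, so d_o = f(1 − 1/m) = (5.100)(1 − 1/(+3.6)) = 3.68 cm.

3.68 cm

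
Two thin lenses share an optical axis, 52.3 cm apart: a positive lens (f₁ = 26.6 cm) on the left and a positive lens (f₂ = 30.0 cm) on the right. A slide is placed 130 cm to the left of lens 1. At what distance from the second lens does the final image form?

50.8 cm

Lens 1: 1/d_i1 = 1/f₁ − 1/d_o1 = 1/(26.6) − 1/(130) = 0.02990, so d_i1 = 33.44 cm.
The intermediate image is 33.44 cm to the right of lens 1, which is 52.3 − (33.44) = 18.86 cm to the left of lens 2, so d_o2 = +18.86 cm.
Lens 2: 1/d_i2 = 1/f₂ − 1/d_o2 = 1/(30.0) − 1/(18.86) = -0.01969, so d_i2 = -50.8 cm.
The final image is virtual, 50.8 cm to the left of lens 2 (overall magnification ≈ -0.69).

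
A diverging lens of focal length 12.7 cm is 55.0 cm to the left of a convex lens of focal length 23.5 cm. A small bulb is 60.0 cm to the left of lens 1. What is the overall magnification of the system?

m = -0.0978

f₁ = −12.7 cm (diverging).
Lens 1: 1/d_i1 = 1/(-12.7) − 1/(60.0) = -0.09541, so d_i1 = -10.48 cm; m₁ = −d_i1/d_o1 = +0.1747.
d_o2 = 55.0 − (-10.48) = 65.48 cm.
Lens 2: 1/d_i2 = 1/(23.5) − 1/(65.48) = 0.02728, so d_i2 = 36.66 cm; m₂ = −d_i2/d_o2 = -0.5598.
m = m₁·m₂ = (+0.1747)(-0.5598) = -0.0978.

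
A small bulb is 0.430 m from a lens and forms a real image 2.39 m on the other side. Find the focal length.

f = 0.364 m (converging)

Real image ⇒ d_i = +2.39 m.
1/f = 1/d_o + 1/d_i = 1/(0.430) + 1/(2.39) = 2.744, so f = 0.364 m.
Since f is positive, the lens is converging.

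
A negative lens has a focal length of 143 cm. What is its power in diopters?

P = -0.699 D

For a negative lens, f = −143 cm.
f = -143 cm = -1.43 m.
P = 1/f = 1/(-1.43 m) = -0.699 D.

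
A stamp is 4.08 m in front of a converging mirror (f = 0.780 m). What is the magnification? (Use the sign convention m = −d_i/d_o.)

m = -0.236

1/d_i = 1/f − 1/d_o = 1/(0.7800) − 1/(4.08) = 1.037, so d_i = 0.9644 m.
m = −d_i/d_o = −(0.9644)/(4.08) = -0.236.
The image is real, inverted and reduced, in front of the mirror.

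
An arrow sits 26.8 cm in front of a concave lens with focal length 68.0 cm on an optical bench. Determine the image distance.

For a concave lens, f = -68.0 cm.
Lens equation: 1/d_i = 1/f − 1/d_o = 1/(-68.00) − 1/(26.8) = -0.01471 − 0.03731 = -0.05202, so d_i = -19.2 cm.
The image is virtual, upright and reduced, on the same side as the object.

19.2 cm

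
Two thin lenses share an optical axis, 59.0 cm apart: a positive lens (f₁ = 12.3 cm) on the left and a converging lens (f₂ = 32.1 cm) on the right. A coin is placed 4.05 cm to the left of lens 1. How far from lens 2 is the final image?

63.4 cm

Lens 1: 1/d_i1 = 1/f₁ − 1/d_o1 = 1/(12.3) − 1/(4.05) = -0.1656, so d_i1 = -6.038 cm.
The intermediate image is 6.038 cm to the left of lens 1 (virtual), which is 59.0 − (-6.038) = 65.04 cm to the left of lens 2, so d_o2 = +65.04 cm.
Lens 2: 1/d_i2 = 1/f₂ − 1/d_o2 = 1/(32.1) − 1/(65.04) = 0.01578, so d_i2 = 63.4 cm.
The final image is real, 63.4 cm to the right of lens 2 (overall magnification ≈ -1.5).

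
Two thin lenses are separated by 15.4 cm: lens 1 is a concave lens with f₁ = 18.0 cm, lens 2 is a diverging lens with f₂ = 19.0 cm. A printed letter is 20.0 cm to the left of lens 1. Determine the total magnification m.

f₁ = −18.0 cm (diverging).
Lens 1: 1/d_i1 = 1/(-18.0) − 1/(20.0) = -0.1056, so d_i1 = -9.474 cm; m₁ = −d_i1/d_o1 = +0.4737.
d_o2 = 15.4 − (-9.474) = 24.87 cm.
f₂ = −19.0 cm (diverging).
Lens 2: 1/d_i2 = 1/(-19.0) − 1/(24.87) = -0.09284, so d_i2 = -10.77 cm; m₂ = −d_i2/d_o2 = +0.4331.
m = m₁·m₂ = (+0.4737)(+0.4331) = +0.205.

m = +0.205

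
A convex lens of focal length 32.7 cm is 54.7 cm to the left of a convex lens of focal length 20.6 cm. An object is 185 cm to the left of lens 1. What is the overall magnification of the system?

Lens 1: 1/d_i1 = 1/(32.7) − 1/(185) = 0.02518, so d_i1 = 39.72 cm; m₁ = −d_i1/d_o1 = -0.2147.
d_o2 = 54.7 − (39.72) = 14.98 cm.
Lens 2: 1/d_i2 = 1/(20.6) − 1/(14.98) = -0.01821, so d_i2 = -54.91 cm; m₂ = −d_i2/d_o2 = +3.665.
m = m₁·m₂ = (-0.2147)(+3.665) = -0.787.

m = -0.787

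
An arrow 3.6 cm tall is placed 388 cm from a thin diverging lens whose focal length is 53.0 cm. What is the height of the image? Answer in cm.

For a diverging lens, f = -53.0 cm.
1/d_i = 1/f − 1/d_o = 1/(-53.00) − 1/(388) = -0.02145, so d_i = -46.63 cm.
m = −d_i/d_o = +0.1202.
|h_i| = |m|·h_o = 0.1202 × 3.6 = 0.433 cm. The image is virtual, upright and reduced, on the same side as the object.

0.433 cm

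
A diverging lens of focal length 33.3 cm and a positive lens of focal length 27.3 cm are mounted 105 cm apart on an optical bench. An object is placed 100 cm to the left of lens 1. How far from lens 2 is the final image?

34.6 cm

Lens 1 is diverging, so f₁ = −33.3 cm.
Lens 1: 1/d_i1 = 1/f₁ − 1/d_o1 = 1/(-33.3) − 1/(100) = -0.04003, so d_i1 = -24.98 cm.
The intermediate image is 24.98 cm to the left of lens 1 (virtual), which is 105 − (-24.98) = 130.0 cm to the left of lens 2, so d_o2 = +130.0 cm.
Lens 2: 1/d_i2 = 1/f₂ − 1/d_o2 = 1/(27.3) − 1/(130.0) = 0.02894, so d_i2 = 34.6 cm.
The final image is real, 34.6 cm to the right of lens 2 (overall magnification ≈ -0.066).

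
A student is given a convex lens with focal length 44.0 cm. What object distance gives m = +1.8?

19.6 cm

m = −d_i/d_o ⇒ d_i = −m·d_o.
1/f = 1/d_o + 1/d_i = 1/d_o − 1/(m·d_o) = (1 − 1/m)/d_o, so d_o = f(1 − 1/m) = (44.00)(1 − 1/(+1.8)) = 19.6 cm.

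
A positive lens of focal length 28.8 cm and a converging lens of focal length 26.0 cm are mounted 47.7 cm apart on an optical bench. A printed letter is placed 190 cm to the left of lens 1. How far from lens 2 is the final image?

29.2 cm

Lens 1: 1/d_i1 = 1/f₁ − 1/d_o1 = 1/(28.8) − 1/(190) = 0.02946, so d_i1 = 33.95 cm.
The intermediate image is 33.95 cm to the right of lens 1, which is 47.7 − (33.95) = 13.75 cm to the left of lens 2, so d_o2 = +13.75 cm.
Lens 2: 1/d_i2 = 1/f₂ − 1/d_o2 = 1/(26.0) − 1/(13.75) = -0.03427, so d_i2 = -29.2 cm.
The final image is virtual, 29.2 cm to the left of lens 2 (overall magnification ≈ -0.38).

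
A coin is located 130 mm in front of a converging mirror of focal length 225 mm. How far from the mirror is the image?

308 mm

Mirror equation: 1/v = 1/f − 1/u = 1/(225.0) − 1/(130) = 0.004444 − 0.007692 = -0.003248, so v = -308 mm.
The image is virtual, upright and enlarged, behind the mirror.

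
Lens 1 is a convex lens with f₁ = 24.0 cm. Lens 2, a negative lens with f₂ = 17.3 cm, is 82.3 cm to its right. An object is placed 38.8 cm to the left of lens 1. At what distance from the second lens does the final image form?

Lens 1: 1/d_i1 = 1/f₁ − 1/d_o1 = 1/(24.0) − 1/(38.8) = 0.01589, so d_i1 = 62.92 cm.
The intermediate image is 62.92 cm to the right of lens 1, which is 82.3 − (62.92) = 19.38 cm to the left of lens 2, so d_o2 = +19.38 cm.
Lens 2 is diverging, so f₂ = −17.3 cm.
Lens 2: 1/d_i2 = 1/f₂ − 1/d_o2 = 1/(-17.3) − 1/(19.38) = -0.1094, so d_i2 = -9.14 cm.
The final image is virtual, 9.14 cm to the left of lens 2 (overall magnification ≈ -0.76).

9.14 cm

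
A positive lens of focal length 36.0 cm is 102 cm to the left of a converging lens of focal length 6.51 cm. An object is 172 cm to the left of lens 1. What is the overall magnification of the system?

Lens 1: 1/d_i1 = 1/(36.0) − 1/(172) = 0.02196, so d_i1 = 45.53 cm; m₁ = −d_i1/d_o1 = -0.2647.
d_o2 = 102 − (45.53) = 56.47 cm.
Lens 2: 1/d_i2 = 1/(6.51) − 1/(56.47) = 0.1359, so d_i2 = 7.358 cm; m₂ = −d_i2/d_o2 = -0.1303.
m = m₁·m₂ = (-0.2647)(-0.1303) = +0.0345.

m = +0.0345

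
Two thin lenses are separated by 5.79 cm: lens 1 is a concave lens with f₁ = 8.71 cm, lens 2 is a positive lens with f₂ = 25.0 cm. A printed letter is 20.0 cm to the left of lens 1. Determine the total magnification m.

f₁ = −8.71 cm (diverging).
Lens 1: 1/d_i1 = 1/(-8.71) − 1/(20.0) = -0.1648, so d_i1 = -6.068 cm; m₁ = −d_i1/d_o1 = +0.3034.
d_o2 = 5.79 − (-6.068) = 11.86 cm.
Lens 2: 1/d_i2 = 1/(25.0) − 1/(11.86) = -0.04432, so d_i2 = -22.56 cm; m₂ = −d_i2/d_o2 = +1.903.
m = m₁·m₂ = (+0.3034)(+1.903) = +0.577.

m = +0.577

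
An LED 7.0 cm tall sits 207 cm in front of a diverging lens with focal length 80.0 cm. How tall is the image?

1.95 cm

For a diverging lens, f = -80.0 cm.
1/d_i = 1/f − 1/d_o = 1/(-80.00) − 1/(207) = -0.01733, so d_i = -57.70 cm.
m = −d_i/d_o = +0.2787.
|h_i| = |m|·h_o = 0.2787 × 7.0 = 1.95 cm. The image is virtual, upright and reduced, on the same side as the object.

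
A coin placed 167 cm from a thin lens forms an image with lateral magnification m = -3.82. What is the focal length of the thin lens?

m = −d_i/d_o ⇒ d_i = −m·d_o = −(-3.82)·(167) = 637.9 cm.
1/f = 1/d_o + 1/d_i = 1/(167) + 1/(637.9) = 0.007556, so f = 132 cm.
Since f is positive, the thin lens is converging.

f = 132 cm (converging)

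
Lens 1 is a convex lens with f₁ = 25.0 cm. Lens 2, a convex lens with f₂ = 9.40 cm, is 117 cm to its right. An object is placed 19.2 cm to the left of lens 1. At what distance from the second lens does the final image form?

Lens 1: 1/d_i1 = 1/f₁ − 1/d_o1 = 1/(25.0) − 1/(19.2) = -0.01208, so d_i1 = -82.76 cm.
The intermediate image is 82.76 cm to the left of lens 1 (virtual), which is 117 − (-82.76) = 199.8 cm to the left of lens 2, so d_o2 = +199.8 cm.
Lens 2: 1/d_i2 = 1/f₂ − 1/d_o2 = 1/(9.40) − 1/(199.8) = 0.1014, so d_i2 = 9.86 cm.
The final image is real, 9.86 cm to the right of lens 2 (overall magnification ≈ -0.21).

9.86 cm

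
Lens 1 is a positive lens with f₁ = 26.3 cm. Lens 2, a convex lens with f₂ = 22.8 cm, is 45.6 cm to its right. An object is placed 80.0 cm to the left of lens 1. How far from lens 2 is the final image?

8.94 cm

Lens 1: 1/d_i1 = 1/f₁ − 1/d_o1 = 1/(26.3) − 1/(80.0) = 0.02552, so d_i1 = 39.18 cm.
The intermediate image is 39.18 cm to the right of lens 1, which is 45.6 − (39.18) = 6.420 cm to the left of lens 2, so d_o2 = +6.420 cm.
Lens 2: 1/d_i2 = 1/f₂ − 1/d_o2 = 1/(22.8) − 1/(6.420) = -0.1119, so d_i2 = -8.94 cm.
The final image is virtual, 8.94 cm to the left of lens 2 (overall magnification ≈ -0.68).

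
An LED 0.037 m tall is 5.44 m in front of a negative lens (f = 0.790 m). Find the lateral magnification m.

For a negative lens, f = -0.790 m.
1/d_i = 1/f − 1/d_o = 1/(-0.7900) − 1/(5.44) = -1.450, so d_i = -0.6898 m.
m = −d_i/d_o = −(-0.6898)/(5.44) = +0.127.
The image is virtual, upright and reduced, on the same side as the object.

m = +0.127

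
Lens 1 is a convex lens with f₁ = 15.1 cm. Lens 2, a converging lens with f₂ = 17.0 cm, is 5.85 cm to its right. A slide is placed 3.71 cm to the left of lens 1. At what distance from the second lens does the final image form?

Lens 1: 1/d_i1 = 1/f₁ − 1/d_o1 = 1/(15.1) − 1/(3.71) = -0.2033, so d_i1 = -4.918 cm.
The intermediate image is 4.918 cm to the left of lens 1 (virtual), which is 5.85 − (-4.918) = 10.77 cm to the left of lens 2, so d_o2 = +10.77 cm.
Lens 2: 1/d_i2 = 1/f₂ − 1/d_o2 = 1/(17.0) − 1/(10.77) = -0.03403, so d_i2 = -29.4 cm.
The final image is virtual, 29.4 cm to the left of lens 2 (overall magnification ≈ 3.6).

29.4 cm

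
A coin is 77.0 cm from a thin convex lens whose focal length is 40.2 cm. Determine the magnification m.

1/d_i = 1/f − 1/d_o = 1/(40.20) − 1/(77.0) = 0.01189, so d_i = 84.11 cm.
m = −d_i/d_o = −(84.11)/(77.0) = -1.09.
The image is real, inverted and enlarged, on the far side of the lens.

m = -1.09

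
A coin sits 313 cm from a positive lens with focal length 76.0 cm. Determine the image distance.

100 cm

Thin-lens equation: 1/v = 1/f − 1/u = 1/(76.00) − 1/(313) = 0.01316 − 0.003195 = 0.009963, so v = 100 cm.
The image is real, inverted and reduced, on the far side of the lens.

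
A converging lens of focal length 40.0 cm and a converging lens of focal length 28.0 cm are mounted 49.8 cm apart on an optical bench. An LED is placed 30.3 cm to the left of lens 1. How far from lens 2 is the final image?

Lens 1: 1/d_i1 = 1/f₁ − 1/d_o1 = 1/(40.0) − 1/(30.3) = -0.008003, so d_i1 = -124.9 cm.
The intermediate image is 124.9 cm to the left of lens 1 (virtual), which is 49.8 − (-124.9) = 174.7 cm to the left of lens 2, so d_o2 = +174.7 cm.
Lens 2: 1/d_i2 = 1/f₂ − 1/d_o2 = 1/(28.0) − 1/(174.7) = 0.02999, so d_i2 = 33.3 cm.
The final image is real, 33.3 cm to the right of lens 2 (overall magnification ≈ -0.79).

33.3 cm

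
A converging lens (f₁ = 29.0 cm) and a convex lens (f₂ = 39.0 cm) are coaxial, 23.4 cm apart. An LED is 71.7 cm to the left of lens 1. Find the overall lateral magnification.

m = -0.412

Lens 1: 1/d_i1 = 1/(29.0) − 1/(71.7) = 0.02054, so d_i1 = 48.70 cm; m₁ = −d_i1/d_o1 = -0.6792.
d_o2 = 23.4 − (48.70) = -25.30 cm (virtual object).
Lens 2: 1/d_i2 = 1/(39.0) − 1/(-25.30) = 0.06517, so d_i2 = 15.35 cm; m₂ = −d_i2/d_o2 = +0.6065.
m = m₁·m₂ = (-0.6792)(+0.6065) = -0.412.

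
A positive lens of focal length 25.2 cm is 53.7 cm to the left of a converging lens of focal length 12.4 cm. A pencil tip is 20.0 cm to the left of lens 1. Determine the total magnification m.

Lens 1: 1/d_i1 = 1/(25.2) − 1/(20.0) = -0.01032, so d_i1 = -96.92 cm; m₁ = −d_i1/d_o1 = +4.846.
d_o2 = 53.7 − (-96.92) = 150.6 cm.
Lens 2: 1/d_i2 = 1/(12.4) − 1/(150.6) = 0.07401, so d_i2 = 13.51 cm; m₂ = −d_i2/d_o2 = -0.08973.
m = m₁·m₂ = (+4.846)(-0.08973) = -0.435.

m = -0.435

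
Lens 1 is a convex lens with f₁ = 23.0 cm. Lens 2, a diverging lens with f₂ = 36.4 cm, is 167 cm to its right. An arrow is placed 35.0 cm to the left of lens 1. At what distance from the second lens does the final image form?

Lens 1: 1/d_i1 = 1/f₁ − 1/d_o1 = 1/(23.0) − 1/(35.0) = 0.01491, so d_i1 = 67.08 cm.
The intermediate image is 67.08 cm to the right of lens 1, which is 167 − (67.08) = 99.92 cm to the left of lens 2, so d_o2 = +99.92 cm.
Lens 2 is diverging, so f₂ = −36.4 cm.
Lens 2: 1/d_i2 = 1/f₂ − 1/d_o2 = 1/(-36.4) − 1/(99.92) = -0.03748, so d_i2 = -26.7 cm.
The final image is virtual, 26.7 cm to the left of lens 2 (overall magnification ≈ -0.51).

26.7 cm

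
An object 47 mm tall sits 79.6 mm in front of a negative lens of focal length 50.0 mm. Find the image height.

18.1 mm

For a negative lens, f = -50.0 mm.
1/d_i = 1/f − 1/d_o = 1/(-50.00) − 1/(79.6) = -0.03256, so d_i = -30.71 mm.
m = −d_i/d_o = +0.3858.
|h_i| = |m|·h_o = 0.3858 × 47 = 18.1 mm. The image is virtual, upright and reduced, on the same side as the object.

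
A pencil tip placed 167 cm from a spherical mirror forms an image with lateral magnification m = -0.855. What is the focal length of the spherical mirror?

m = −d_i/d_o ⇒ d_i = −m·d_o = −(-0.855)·(167) = 142.8 cm.
1/f = 1/d_o + 1/d_i = 1/(167) + 1/(142.8) = 0.01299, so f = 77.0 cm.
Since f is positive, the spherical mirror is concave.

f = 77.0 cm (concave)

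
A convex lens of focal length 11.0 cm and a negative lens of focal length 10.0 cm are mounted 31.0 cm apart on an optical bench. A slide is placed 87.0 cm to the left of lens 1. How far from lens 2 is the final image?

6.48 cm

Lens 1: 1/d_i1 = 1/f₁ − 1/d_o1 = 1/(11.0) − 1/(87.0) = 0.07941, so d_i1 = 12.59 cm.
The intermediate image is 12.59 cm to the right of lens 1, which is 31.0 − (12.59) = 18.41 cm to the left of lens 2, so d_o2 = +18.41 cm.
Lens 2 is diverging, so f₂ = −10.0 cm.
Lens 2: 1/d_i2 = 1/f₂ − 1/d_o2 = 1/(-10.0) − 1/(18.41) = -0.1543, so d_i2 = -6.48 cm.
The final image is virtual, 6.48 cm to the left of lens 2 (overall magnification ≈ -0.051).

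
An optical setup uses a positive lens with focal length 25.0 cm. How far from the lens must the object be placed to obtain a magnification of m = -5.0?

30.0 cm

m = −d_i/d_o ⇒ d_i = −m·d_o.
1/f = 1/d_o + 1/d_i = 1/d_o − 1/(m·d_o) = (1 − 1/m)/d_o, so d_o = f(1 − 1/m) = (25.00)(1 − 1/(-5.0)) = 30.0 cm.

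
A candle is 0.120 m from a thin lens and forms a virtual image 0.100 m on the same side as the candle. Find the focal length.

Virtual image ⇒ d_i = −0.100 m.
1/f = 1/d_o + 1/d_i = 1/(0.120) + 1/(-0.100) = -1.667, so f = -0.600 m.
Since f is negative, the thin lens is diverging.

f = -0.600 m (diverging)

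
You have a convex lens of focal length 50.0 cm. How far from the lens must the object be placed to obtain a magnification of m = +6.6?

m = −d_i/d_o ⇒ d_i = −m·d_o.
1/f = 1/d_o + 1/d_i = 1/d_o − 1/(m·d_o) = (1 − 1/m)/d_o, so d_o = f(1 − 1/m) = (50.00)(1 − 1/(+6.6)) = 42.4 cm.

42.4 cm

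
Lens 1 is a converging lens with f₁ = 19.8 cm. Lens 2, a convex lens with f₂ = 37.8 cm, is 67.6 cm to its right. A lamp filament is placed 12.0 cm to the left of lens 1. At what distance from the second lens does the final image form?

61.5 cm

Lens 1: 1/d_i1 = 1/f₁ − 1/d_o1 = 1/(19.8) − 1/(12.0) = -0.03283, so d_i1 = -30.46 cm.
The intermediate image is 30.46 cm to the left of lens 1 (virtual), which is 67.6 − (-30.46) = 98.06 cm to the left of lens 2, so d_o2 = +98.06 cm.
Lens 2: 1/d_i2 = 1/f₂ − 1/d_o2 = 1/(37.8) − 1/(98.06) = 0.01626, so d_i2 = 61.5 cm.
The final image is real, 61.5 cm to the right of lens 2 (overall magnification ≈ -1.6).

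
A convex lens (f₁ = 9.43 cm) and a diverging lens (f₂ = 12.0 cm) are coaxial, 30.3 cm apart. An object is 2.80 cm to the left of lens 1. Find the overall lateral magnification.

m = +0.369

Lens 1: 1/d_i1 = 1/(9.43) − 1/(2.80) = -0.2511, so d_i1 = -3.983 cm; m₁ = −d_i1/d_o1 = +1.423.
d_o2 = 30.3 − (-3.983) = 34.28 cm.
f₂ = −12.0 cm (diverging).
Lens 2: 1/d_i2 = 1/(-12.0) − 1/(34.28) = -0.1125, so d_i2 = -8.889 cm; m₂ = −d_i2/d_o2 = +0.2593.
m = m₁·m₂ = (+1.423)(+0.2593) = +0.369.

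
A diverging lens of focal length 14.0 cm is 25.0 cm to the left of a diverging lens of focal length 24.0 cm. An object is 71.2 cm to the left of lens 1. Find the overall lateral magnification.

m = +0.0650

f₁ = −14.0 cm (diverging).
Lens 1: 1/d_i1 = 1/(-14.0) − 1/(71.2) = -0.08547, so d_i1 = -11.70 cm; m₁ = −d_i1/d_o1 = +0.1643.
d_o2 = 25.0 − (-11.70) = 36.70 cm.
f₂ = −24.0 cm (diverging).
Lens 2: 1/d_i2 = 1/(-24.0) − 1/(36.70) = -0.06891, so d_i2 = -14.51 cm; m₂ = −d_i2/d_o2 = +0.3954.
m = m₁·m₂ = (+0.1643)(+0.3954) = +0.0650.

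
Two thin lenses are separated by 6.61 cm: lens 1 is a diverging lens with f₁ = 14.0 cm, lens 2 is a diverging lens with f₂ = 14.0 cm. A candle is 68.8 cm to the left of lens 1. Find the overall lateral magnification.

m = +0.0734

f₁ = −14.0 cm (diverging).
Lens 1: 1/d_i1 = 1/(-14.0) − 1/(68.8) = -0.08596, so d_i1 = -11.63 cm; m₁ = −d_i1/d_o1 = +0.1690.
d_o2 = 6.61 − (-11.63) = 18.24 cm.
f₂ = −14.0 cm (diverging).
Lens 2: 1/d_i2 = 1/(-14.0) − 1/(18.24) = -0.1263, so d_i2 = -7.921 cm; m₂ = −d_i2/d_o2 = +0.4342.
m = m₁·m₂ = (+0.1690)(+0.4342) = +0.0734.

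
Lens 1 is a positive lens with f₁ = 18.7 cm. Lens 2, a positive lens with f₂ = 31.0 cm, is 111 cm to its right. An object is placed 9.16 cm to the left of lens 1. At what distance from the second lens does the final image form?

40.8 cm

Lens 1: 1/d_i1 = 1/f₁ − 1/d_o1 = 1/(18.7) − 1/(9.16) = -0.05569, so d_i1 = -17.96 cm.
The intermediate image is 17.96 cm to the left of lens 1 (virtual), which is 111 − (-17.96) = 129.0 cm to the left of lens 2, so d_o2 = +129.0 cm.
Lens 2: 1/d_i2 = 1/f₂ − 1/d_o2 = 1/(31.0) − 1/(129.0) = 0.02451, so d_i2 = 40.8 cm.
The final image is real, 40.8 cm to the right of lens 2 (overall magnification ≈ -0.62).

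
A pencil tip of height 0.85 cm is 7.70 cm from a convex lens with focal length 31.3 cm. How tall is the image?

1/d_i = 1/f − 1/d_o = 1/(31.30) − 1/(7.70) = -0.09792, so d_i = -10.21 cm.
m = −d_i/d_o = +1.326.
|h_i| = |m|·h_o = 1.326 × 0.85 = 1.13 cm. The image is virtual, upright and enlarged, on the same side as the object.

1.13 cm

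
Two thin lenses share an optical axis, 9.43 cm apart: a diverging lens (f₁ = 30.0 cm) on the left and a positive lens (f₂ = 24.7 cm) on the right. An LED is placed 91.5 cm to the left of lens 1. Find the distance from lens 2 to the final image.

108 cm

Lens 1 is diverging, so f₁ = −30.0 cm.
Lens 1: 1/d_i1 = 1/f₁ − 1/d_o1 = 1/(-30.0) − 1/(91.5) = -0.04426, so d_i1 = -22.59 cm.
The intermediate image is 22.59 cm to the left of lens 1 (virtual), which is 9.43 − (-22.59) = 32.02 cm to the left of lens 2, so d_o2 = +32.02 cm.
Lens 2: 1/d_i2 = 1/f₂ − 1/d_o2 = 1/(24.7) − 1/(32.02) = 0.009255, so d_i2 = 108 cm.
The final image is real, 108 cm to the right of lens 2 (overall magnification ≈ -0.83).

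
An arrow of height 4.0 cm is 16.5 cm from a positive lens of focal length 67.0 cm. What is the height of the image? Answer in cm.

5.31 cm

1/d_i = 1/f − 1/d_o = 1/(67.00) − 1/(16.5) = -0.04568, so d_i = -21.89 cm.
m = −d_i/d_o = +1.327.
|h_i| = |m|·h_o = 1.327 × 4.0 = 5.31 cm. The image is virtual, upright and enlarged, on the same side as the object.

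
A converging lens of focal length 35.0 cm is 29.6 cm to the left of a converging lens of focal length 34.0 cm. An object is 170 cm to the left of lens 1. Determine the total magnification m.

Lens 1: 1/d_i1 = 1/(35.0) − 1/(170) = 0.02269, so d_i1 = 44.07 cm; m₁ = −d_i1/d_o1 = -0.2592.
d_o2 = 29.6 − (44.07) = -14.47 cm (virtual object).
Lens 2: 1/d_i2 = 1/(34.0) − 1/(-14.47) = 0.09852, so d_i2 = 10.15 cm; m₂ = −d_i2/d_o2 = +0.7015.
m = m₁·m₂ = (-0.2592)(+0.7015) = -0.182.

m = -0.182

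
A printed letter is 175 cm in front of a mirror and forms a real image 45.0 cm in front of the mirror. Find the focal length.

f = 35.8 cm (concave)

Real image ⇒ d_i = +45.0 cm.
1/f = 1/d_o + 1/d_i = 1/(175) + 1/(45.0) = 0.02794, so f = 35.8 cm.
Since f is positive, the mirror is concave.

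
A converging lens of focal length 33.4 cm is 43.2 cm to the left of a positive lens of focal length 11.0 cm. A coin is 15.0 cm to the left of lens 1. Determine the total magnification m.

Lens 1: 1/d_i1 = 1/(33.4) − 1/(15.0) = -0.03673, so d_i1 = -27.23 cm; m₁ = −d_i1/d_o1 = +1.815.
d_o2 = 43.2 − (-27.23) = 70.43 cm.
Lens 2: 1/d_i2 = 1/(11.0) − 1/(70.43) = 0.07671, so d_i2 = 13.04 cm; m₂ = −d_i2/d_o2 = -0.1851.
m = m₁·m₂ = (+1.815)(-0.1851) = -0.336.

m = -0.336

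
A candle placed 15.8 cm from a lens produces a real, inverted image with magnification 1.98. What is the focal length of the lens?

m = −d_i/d_o ⇒ d_i = −m·d_o = −(-1.98)·(15.8) = 31.28 cm.
1/f = 1/d_o + 1/d_i = 1/(15.8) + 1/(31.28) = 0.09526, so f = 10.5 cm.
Since f is positive, the lens is converging.

f = 10.5 cm (converging)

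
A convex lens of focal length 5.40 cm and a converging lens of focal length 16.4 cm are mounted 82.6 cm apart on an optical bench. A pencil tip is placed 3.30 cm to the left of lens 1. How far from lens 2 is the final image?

20.0 cm

Lens 1: 1/d_i1 = 1/f₁ − 1/d_o1 = 1/(5.40) − 1/(3.30) = -0.1178, so d_i1 = -8.486 cm.
The intermediate image is 8.486 cm to the left of lens 1 (virtual), which is 82.6 − (-8.486) = 91.09 cm to the left of lens 2, so d_o2 = +91.09 cm.
Lens 2: 1/d_i2 = 1/f₂ − 1/d_o2 = 1/(16.4) − 1/(91.09) = 0.05000, so d_i2 = 20.0 cm.
The final image is real, 20.0 cm to the right of lens 2 (overall magnification ≈ -0.56).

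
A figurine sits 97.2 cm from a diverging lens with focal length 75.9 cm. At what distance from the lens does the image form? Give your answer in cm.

42.6 cm

For a diverging lens, f = -75.9 cm.
Lens equation: 1/d_i = 1/f − 1/d_o = 1/(-75.90) − 1/(97.2) = -0.01318 − 0.01029 = -0.02346, so d_i = -42.6 cm.
The image is virtual, upright and reduced, on the same side as the object.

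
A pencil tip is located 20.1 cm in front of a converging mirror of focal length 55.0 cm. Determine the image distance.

Mirror equation: 1/q = 1/f − 1/p = 1/(55.00) − 1/(20.1) = 0.01818 − 0.04975 = -0.03157, so q = -31.7 cm.
The image is virtual, upright and enlarged, behind the mirror.

31.7 cm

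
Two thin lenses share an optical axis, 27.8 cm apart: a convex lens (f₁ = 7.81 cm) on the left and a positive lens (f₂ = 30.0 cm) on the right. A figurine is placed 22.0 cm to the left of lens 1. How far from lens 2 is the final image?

32.9 cm

Lens 1: 1/d_i1 = 1/f₁ − 1/d_o1 = 1/(7.81) − 1/(22.0) = 0.08259, so d_i1 = 12.11 cm.
The intermediate image is 12.11 cm to the right of lens 1, which is 27.8 − (12.11) = 15.69 cm to the left of lens 2, so d_o2 = +15.69 cm.
Lens 2: 1/d_i2 = 1/f₂ − 1/d_o2 = 1/(30.0) − 1/(15.69) = -0.03040, so d_i2 = -32.9 cm.
The final image is virtual, 32.9 cm to the left of lens 2 (overall magnification ≈ -1.2).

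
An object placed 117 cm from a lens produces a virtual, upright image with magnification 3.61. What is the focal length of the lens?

m = −d_i/d_o ⇒ d_i = −m·d_o = −(+3.61)·(117) = -422.4 cm.
1/f = 1/d_o + 1/d_i = 1/(117) + 1/(-422.4) = 0.006180, so f = 162 cm.
Since f is positive, the lens is converging.

f = 162 cm (converging)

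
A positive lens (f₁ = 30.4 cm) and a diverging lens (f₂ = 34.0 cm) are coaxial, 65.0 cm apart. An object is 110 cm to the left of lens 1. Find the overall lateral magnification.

m = -0.228

Lens 1: 1/d_i1 = 1/(30.4) − 1/(110) = 0.02380, so d_i1 = 42.01 cm; m₁ = −d_i1/d_o1 = -0.3819.
d_o2 = 65.0 − (42.01) = 22.99 cm.
f₂ = −34.0 cm (diverging).
Lens 2: 1/d_i2 = 1/(-34.0) − 1/(22.99) = -0.07291, so d_i2 = -13.72 cm; m₂ = −d_i2/d_o2 = +0.5966.
m = m₁·m₂ = (-0.3819)(+0.5966) = -0.228.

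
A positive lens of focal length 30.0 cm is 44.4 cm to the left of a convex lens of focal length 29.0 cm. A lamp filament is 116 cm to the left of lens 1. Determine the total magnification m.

m = -0.404

Lens 1: 1/d_i1 = 1/(30.0) − 1/(116) = 0.02471, so d_i1 = 40.47 cm; m₁ = −d_i1/d_o1 = -0.3489.
d_o2 = 44.4 − (40.47) = 3.930 cm.
Lens 2: 1/d_i2 = 1/(29.0) − 1/(3.930) = -0.2200, so d_i2 = -4.546 cm; m₂ = −d_i2/d_o2 = +1.157.
m = m₁·m₂ = (-0.3489)(+1.157) = -0.404.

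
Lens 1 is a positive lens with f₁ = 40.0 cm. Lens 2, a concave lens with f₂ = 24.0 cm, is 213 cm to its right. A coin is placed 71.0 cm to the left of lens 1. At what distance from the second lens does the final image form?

20.0 cm

Lens 1: 1/d_i1 = 1/f₁ − 1/d_o1 = 1/(40.0) − 1/(71.0) = 0.01092, so d_i1 = 91.61 cm.
The intermediate image is 91.61 cm to the right of lens 1, which is 213 − (91.61) = 121.4 cm to the left of lens 2, so d_o2 = +121.4 cm.
Lens 2 is diverging, so f₂ = −24.0 cm.
Lens 2: 1/d_i2 = 1/f₂ − 1/d_o2 = 1/(-24.0) − 1/(121.4) = -0.04990, so d_i2 = -20.0 cm.
The final image is virtual, 20.0 cm to the left of lens 2 (overall magnification ≈ -0.21).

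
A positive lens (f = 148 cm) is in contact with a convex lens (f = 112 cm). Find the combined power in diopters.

P = +1.57 D

P₁ = 1/f₁ = 1/(1.48 m) = +0.6757 D; P₂ = 1/f₂ = 1/(1.12 m) = +0.8929 D.
For thin lenses in contact, P = P₁ + P₂ = (+0.6757) + (+0.8929) = +1.57 D.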